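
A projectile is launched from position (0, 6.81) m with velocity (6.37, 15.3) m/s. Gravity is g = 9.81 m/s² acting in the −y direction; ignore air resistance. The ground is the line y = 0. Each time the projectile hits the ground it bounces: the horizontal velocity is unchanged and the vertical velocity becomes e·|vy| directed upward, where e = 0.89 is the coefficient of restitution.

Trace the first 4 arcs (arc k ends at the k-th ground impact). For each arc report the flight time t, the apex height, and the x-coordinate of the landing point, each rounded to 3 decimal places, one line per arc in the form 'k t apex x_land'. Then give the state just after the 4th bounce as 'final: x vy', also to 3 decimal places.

Arc 1: start y=6.810, vy=15.300 → t=3.514, apex=18.741, x_land=22.386, impact vy=-19.176
  bounce: vy ← 0.89·19.176 = 17.066
Arc 2: start y=0.000, vy=17.066 → t=3.479, apex=14.845, x_land=44.550, impact vy=-17.066
  bounce: vy ← 0.89·17.066 = 15.189
Arc 3: start y=0.000, vy=15.189 → t=3.097, apex=11.759, x_land=64.275, impact vy=-15.189
  bounce: vy ← 0.89·15.189 = 13.518
Arc 4: start y=0.000, vy=13.518 → t=2.756, apex=9.314, x_land=81.831, impact vy=-13.518
  bounce: vy ← 0.89·13.518 = 12.031

1 3.514 18.741 22.386
2 3.479 14.845 44.550
3 3.097 11.759 64.275
4 2.756 9.314 81.831
final: 81.831 12.031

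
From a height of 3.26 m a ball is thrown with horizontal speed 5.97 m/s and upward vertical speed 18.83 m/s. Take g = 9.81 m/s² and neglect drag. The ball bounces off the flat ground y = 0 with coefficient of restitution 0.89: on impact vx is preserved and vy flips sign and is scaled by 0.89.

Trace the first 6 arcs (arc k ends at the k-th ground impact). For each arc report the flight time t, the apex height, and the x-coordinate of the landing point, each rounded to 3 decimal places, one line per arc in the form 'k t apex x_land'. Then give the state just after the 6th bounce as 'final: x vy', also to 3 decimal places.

Arc 1: start y=3.260, vy=18.830 → t=4.005, apex=21.332, x_land=23.909, impact vy=-20.458
  bounce: vy ← 0.89·20.458 = 18.208
Arc 2: start y=0.000, vy=18.208 → t=3.712, apex=16.897, x_land=46.070, impact vy=-18.208
  bounce: vy ← 0.89·18.208 = 16.205
Arc 3: start y=0.000, vy=16.205 → t=3.304, apex=13.384, x_land=65.793, impact vy=-16.205
  bounce: vy ← 0.89·16.205 = 14.422
Arc 4: start y=0.000, vy=14.422 → t=2.940, apex=10.602, x_land=83.347, impact vy=-14.422
  bounce: vy ← 0.89·14.422 = 12.836
Arc 5: start y=0.000, vy=12.836 → t=2.617, apex=8.397, x_land=98.970, impact vy=-12.836
  bounce: vy ← 0.89·12.836 = 11.424
Arc 6: start y=0.000, vy=11.424 → t=2.329, apex=6.652, x_land=112.874, impact vy=-11.424
  bounce: vy ← 0.89·11.424 = 10.167

1 4.005 21.332 23.909
2 3.712 16.897 46.070
3 3.304 13.384 65.793
4 2.940 10.602 83.347
5 2.617 8.397 98.970
6 2.329 6.652 112.874
final: 112.874 10.167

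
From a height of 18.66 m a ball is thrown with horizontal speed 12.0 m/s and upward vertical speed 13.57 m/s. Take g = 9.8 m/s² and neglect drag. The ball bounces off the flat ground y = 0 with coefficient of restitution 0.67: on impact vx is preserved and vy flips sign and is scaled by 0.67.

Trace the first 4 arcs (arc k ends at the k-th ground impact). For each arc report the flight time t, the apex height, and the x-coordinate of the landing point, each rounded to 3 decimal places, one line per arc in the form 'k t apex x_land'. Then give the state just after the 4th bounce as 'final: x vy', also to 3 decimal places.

1 3.778 28.055 45.330
2 3.206 12.594 83.806
3 2.148 5.653 109.586
4 1.439 2.538 126.858
final: 126.858 4.725

Arc 1: start y=18.660, vy=13.570 → t=3.778, apex=28.055, x_land=45.330, impact vy=-23.450
  bounce: vy ← 0.67·23.450 = 15.711
Arc 2: start y=0.000, vy=15.711 → t=3.206, apex=12.594, x_land=83.806, impact vy=-15.711
  bounce: vy ← 0.67·15.711 = 10.526
Arc 3: start y=0.000, vy=10.526 → t=2.148, apex=5.653, x_land=109.586, impact vy=-10.526
  bounce: vy ← 0.67·10.526 = 7.053
Arc 4: start y=0.000, vy=7.053 → t=1.439, apex=2.538, x_land=126.858, impact vy=-7.053
  bounce: vy ← 0.67·7.053 = 4.725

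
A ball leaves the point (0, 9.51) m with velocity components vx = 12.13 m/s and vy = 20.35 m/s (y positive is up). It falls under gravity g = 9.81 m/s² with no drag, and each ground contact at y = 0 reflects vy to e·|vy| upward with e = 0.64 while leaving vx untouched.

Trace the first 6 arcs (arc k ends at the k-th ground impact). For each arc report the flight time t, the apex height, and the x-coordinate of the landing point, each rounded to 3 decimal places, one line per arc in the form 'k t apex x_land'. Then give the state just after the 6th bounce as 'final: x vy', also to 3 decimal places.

1 4.573 30.617 55.468
2 3.198 12.541 94.260
3 2.047 5.137 119.086
4 1.310 2.104 134.975
5 0.838 0.862 145.144
6 0.537 0.353 151.652
final: 151.652 1.684

Arc 1: start y=9.510, vy=20.350 → t=4.573, apex=30.617, x_land=55.468, impact vy=-24.509
  bounce: vy ← 0.64·24.509 = 15.686
Arc 2: start y=0.000, vy=15.686 → t=3.198, apex=12.541, x_land=94.260, impact vy=-15.686
  bounce: vy ← 0.64·15.686 = 10.039
Arc 3: start y=0.000, vy=10.039 → t=2.047, apex=5.137, x_land=119.086, impact vy=-10.039
  bounce: vy ← 0.64·10.039 = 6.425
Arc 4: start y=0.000, vy=6.425 → t=1.310, apex=2.104, x_land=134.975, impact vy=-6.425
  bounce: vy ← 0.64·6.425 = 4.112
Arc 5: start y=0.000, vy=4.112 → t=0.838, apex=0.862, x_land=145.144, impact vy=-4.112
  bounce: vy ← 0.64·4.112 = 2.632
Arc 6: start y=0.000, vy=2.632 → t=0.537, apex=0.353, x_land=151.652, impact vy=-2.632
  bounce: vy ← 0.64·2.632 = 1.684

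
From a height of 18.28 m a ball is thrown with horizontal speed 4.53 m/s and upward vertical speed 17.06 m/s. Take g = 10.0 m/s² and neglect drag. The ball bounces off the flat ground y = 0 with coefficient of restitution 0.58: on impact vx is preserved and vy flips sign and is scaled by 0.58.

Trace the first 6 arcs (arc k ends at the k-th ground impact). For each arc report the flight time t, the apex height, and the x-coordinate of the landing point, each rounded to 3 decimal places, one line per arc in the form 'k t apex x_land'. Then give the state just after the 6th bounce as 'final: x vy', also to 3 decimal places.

1 4.269 32.832 19.336
2 2.973 11.045 32.802
3 1.724 3.715 40.612
4 1.000 1.250 45.142
5 0.580 0.420 47.769
6 0.336 0.141 49.293
final: 49.293 0.976

Arc 1: start y=18.280, vy=17.060 → t=4.269, apex=32.832, x_land=19.336, impact vy=-25.625
  bounce: vy ← 0.58·25.625 = 14.863
Arc 2: start y=0.000, vy=14.863 → t=2.973, apex=11.045, x_land=32.802, impact vy=-14.863
  bounce: vy ← 0.58·14.863 = 8.620
Arc 3: start y=0.000, vy=8.620 → t=1.724, apex=3.715, x_land=40.612, impact vy=-8.620
  bounce: vy ← 0.58·8.620 = 5.000
Arc 4: start y=0.000, vy=5.000 → t=1.000, apex=1.250, x_land=45.142, impact vy=-5.000
  bounce: vy ← 0.58·5.000 = 2.900
Arc 5: start y=0.000, vy=2.900 → t=0.580, apex=0.420, x_land=47.769, impact vy=-2.900
  bounce: vy ← 0.58·2.900 = 1.682
Arc 6: start y=0.000, vy=1.682 → t=0.336, apex=0.141, x_land=49.293, impact vy=-1.682
  bounce: vy ← 0.58·1.682 = 0.976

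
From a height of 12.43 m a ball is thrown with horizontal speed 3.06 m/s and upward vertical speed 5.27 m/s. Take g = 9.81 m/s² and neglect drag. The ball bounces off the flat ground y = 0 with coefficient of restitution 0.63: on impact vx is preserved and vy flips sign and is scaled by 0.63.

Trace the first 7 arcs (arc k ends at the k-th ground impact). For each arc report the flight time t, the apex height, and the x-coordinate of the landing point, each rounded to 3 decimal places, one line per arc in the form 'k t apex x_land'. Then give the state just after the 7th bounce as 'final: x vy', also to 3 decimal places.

Arc 1: start y=12.430, vy=5.270 → t=2.217, apex=13.846, x_land=6.785, impact vy=-16.482
  bounce: vy ← 0.63·16.482 = 10.384
Arc 2: start y=0.000, vy=10.384 → t=2.117, apex=5.495, x_land=13.263, impact vy=-10.384
  bounce: vy ← 0.63·10.384 = 6.542
Arc 3: start y=0.000, vy=6.542 → t=1.334, apex=2.181, x_land=17.344, impact vy=-6.542
  bounce: vy ← 0.63·6.542 = 4.121
Arc 4: start y=0.000, vy=4.121 → t=0.840, apex=0.866, x_land=19.915, impact vy=-4.121
  bounce: vy ← 0.63·4.121 = 2.596
Arc 5: start y=0.000, vy=2.596 → t=0.529, apex=0.344, x_land=21.535, impact vy=-2.596
  bounce: vy ← 0.63·2.596 = 1.636
Arc 6: start y=0.000, vy=1.636 → t=0.333, apex=0.136, x_land=22.555, impact vy=-1.636
  bounce: vy ← 0.63·1.636 = 1.030
Arc 7: start y=0.000, vy=1.030 → t=0.210, apex=0.054, x_land=23.198, impact vy=-1.030
  bounce: vy ← 0.63·1.030 = 0.649

1 2.217 13.846 6.785
2 2.117 5.495 13.263
3 1.334 2.181 17.344
4 0.840 0.866 19.915
5 0.529 0.344 21.535
6 0.333 0.136 22.555
7 0.210 0.054 23.198
final: 23.198 0.649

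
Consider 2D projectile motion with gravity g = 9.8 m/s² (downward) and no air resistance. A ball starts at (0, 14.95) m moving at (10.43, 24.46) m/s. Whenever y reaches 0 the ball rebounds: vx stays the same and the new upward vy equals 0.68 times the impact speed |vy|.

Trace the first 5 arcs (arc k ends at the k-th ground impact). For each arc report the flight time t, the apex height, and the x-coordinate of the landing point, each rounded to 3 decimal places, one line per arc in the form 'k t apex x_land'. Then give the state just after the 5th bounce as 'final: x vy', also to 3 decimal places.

1 5.542 45.475 57.807
2 4.143 21.028 101.019
3 2.817 9.723 130.404
4 1.916 4.496 150.386
5 1.303 2.079 163.973
final: 163.973 4.341

Arc 1: start y=14.950, vy=24.460 → t=5.542, apex=45.475, x_land=57.807, impact vy=-29.855
  bounce: vy ← 0.68·29.855 = 20.301
Arc 2: start y=0.000, vy=20.301 → t=4.143, apex=21.028, x_land=101.019, impact vy=-20.301
  bounce: vy ← 0.68·20.301 = 13.805
Arc 3: start y=0.000, vy=13.805 → t=2.817, apex=9.723, x_land=130.404, impact vy=-13.805
  bounce: vy ← 0.68·13.805 = 9.387
Arc 4: start y=0.000, vy=9.387 → t=1.916, apex=4.496, x_land=150.386, impact vy=-9.387
  bounce: vy ← 0.68·9.387 = 6.383
Arc 5: start y=0.000, vy=6.383 → t=1.303, apex=2.079, x_land=163.973, impact vy=-6.383
  bounce: vy ← 0.68·6.383 = 4.341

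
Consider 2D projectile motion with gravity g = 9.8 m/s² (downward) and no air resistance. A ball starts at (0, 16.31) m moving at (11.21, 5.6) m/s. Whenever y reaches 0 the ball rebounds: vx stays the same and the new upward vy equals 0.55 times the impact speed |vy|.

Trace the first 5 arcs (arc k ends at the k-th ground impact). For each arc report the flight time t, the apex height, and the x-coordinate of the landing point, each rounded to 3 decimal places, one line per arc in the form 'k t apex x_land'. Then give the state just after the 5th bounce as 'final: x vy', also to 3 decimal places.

1 2.483 17.910 27.837
2 2.103 5.418 51.412
3 1.157 1.639 64.378
4 0.636 0.496 71.510
5 0.350 0.150 75.432
final: 75.432 0.943

Arc 1: start y=16.310, vy=5.600 → t=2.483, apex=17.910, x_land=27.837, impact vy=-18.736
  bounce: vy ← 0.55·18.736 = 10.305
Arc 2: start y=0.000, vy=10.305 → t=2.103, apex=5.418, x_land=51.412, impact vy=-10.305
  bounce: vy ← 0.55·10.305 = 5.668
Arc 3: start y=0.000, vy=5.668 → t=1.157, apex=1.639, x_land=64.378, impact vy=-5.668
  bounce: vy ← 0.55·5.668 = 3.117
Arc 4: start y=0.000, vy=3.117 → t=0.636, apex=0.496, x_land=71.510, impact vy=-3.117
  bounce: vy ← 0.55·3.117 = 1.714
Arc 5: start y=0.000, vy=1.714 → t=0.350, apex=0.150, x_land=75.432, impact vy=-1.714
  bounce: vy ← 0.55·1.714 = 0.943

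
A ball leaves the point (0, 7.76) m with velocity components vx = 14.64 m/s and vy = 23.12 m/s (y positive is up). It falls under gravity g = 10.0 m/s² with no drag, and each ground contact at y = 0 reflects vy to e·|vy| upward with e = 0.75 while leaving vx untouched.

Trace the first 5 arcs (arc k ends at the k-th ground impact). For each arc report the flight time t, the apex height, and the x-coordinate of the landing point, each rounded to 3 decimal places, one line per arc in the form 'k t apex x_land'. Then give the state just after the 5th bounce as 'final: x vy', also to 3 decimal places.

Arc 1: start y=7.760, vy=23.120 → t=4.938, apex=34.487, x_land=72.296, impact vy=-26.263
  bounce: vy ← 0.75·26.263 = 19.697
Arc 2: start y=0.000, vy=19.697 → t=3.939, apex=19.399, x_land=129.970, impact vy=-19.697
  bounce: vy ← 0.75·19.697 = 14.773
Arc 3: start y=0.000, vy=14.773 → t=2.955, apex=10.912, x_land=173.224, impact vy=-14.773
  bounce: vy ← 0.75·14.773 = 11.080
Arc 4: start y=0.000, vy=11.080 → t=2.216, apex=6.138, x_land=205.665, impact vy=-11.080
  bounce: vy ← 0.75·11.080 = 8.310
Arc 5: start y=0.000, vy=8.310 → t=1.662, apex=3.453, x_land=229.996, impact vy=-8.310
  bounce: vy ← 0.75·8.310 = 6.232

1 4.938 34.487 72.296
2 3.939 19.399 129.970
3 2.955 10.912 173.224
4 2.216 6.138 205.665
5 1.662 3.453 229.996
final: 229.996 6.232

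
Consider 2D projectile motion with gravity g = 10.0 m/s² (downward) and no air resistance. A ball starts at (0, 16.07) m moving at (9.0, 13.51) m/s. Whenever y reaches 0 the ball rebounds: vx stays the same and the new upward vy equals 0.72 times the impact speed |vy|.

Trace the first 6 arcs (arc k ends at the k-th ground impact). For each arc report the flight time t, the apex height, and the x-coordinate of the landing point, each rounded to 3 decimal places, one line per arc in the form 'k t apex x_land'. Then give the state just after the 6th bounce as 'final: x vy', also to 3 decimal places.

Arc 1: start y=16.070, vy=13.510 → t=3.596, apex=25.196, x_land=32.362, impact vy=-22.448
  bounce: vy ← 0.72·22.448 = 16.163
Arc 2: start y=0.000, vy=16.163 → t=3.233, apex=13.062, x_land=61.455, impact vy=-16.163
  bounce: vy ← 0.72·16.163 = 11.637
Arc 3: start y=0.000, vy=11.637 → t=2.327, apex=6.771, x_land=82.402, impact vy=-11.637
  bounce: vy ← 0.72·11.637 = 8.379
Arc 4: start y=0.000, vy=8.379 → t=1.676, apex=3.510, x_land=97.484, impact vy=-8.379
  bounce: vy ← 0.72·8.379 = 6.033
Arc 5: start y=0.000, vy=6.033 → t=1.207, apex=1.820, x_land=108.343, impact vy=-6.033
  bounce: vy ← 0.72·6.033 = 4.344
Arc 6: start y=0.000, vy=4.344 → t=0.869, apex=0.943, x_land=116.161, impact vy=-4.344
  bounce: vy ← 0.72·4.344 = 3.127

1 3.596 25.196 32.362
2 3.233 13.062 61.455
3 2.327 6.771 82.402
4 1.676 3.510 97.484
5 1.207 1.820 108.343
6 0.869 0.943 116.161
final: 116.161 3.127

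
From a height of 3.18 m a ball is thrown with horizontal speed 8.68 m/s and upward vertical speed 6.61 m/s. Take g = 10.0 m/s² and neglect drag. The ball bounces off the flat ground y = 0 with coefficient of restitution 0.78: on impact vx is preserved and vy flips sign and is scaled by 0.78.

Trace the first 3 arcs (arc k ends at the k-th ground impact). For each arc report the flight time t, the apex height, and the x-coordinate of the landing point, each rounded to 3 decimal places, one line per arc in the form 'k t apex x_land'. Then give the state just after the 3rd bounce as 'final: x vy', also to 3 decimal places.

Arc 1: start y=3.180, vy=6.610 → t=1.697, apex=5.365, x_land=14.728, impact vy=-10.358
  bounce: vy ← 0.78·10.358 = 8.079
Arc 2: start y=0.000, vy=8.079 → t=1.616, apex=3.264, x_land=28.754, impact vy=-8.079
  bounce: vy ← 0.78·8.079 = 6.302
Arc 3: start y=0.000, vy=6.302 → t=1.260, apex=1.986, x_land=39.694, impact vy=-6.302
  bounce: vy ← 0.78·6.302 = 4.915

1 1.697 5.365 14.728
2 1.616 3.264 28.754
3 1.260 1.986 39.694
final: 39.694 4.915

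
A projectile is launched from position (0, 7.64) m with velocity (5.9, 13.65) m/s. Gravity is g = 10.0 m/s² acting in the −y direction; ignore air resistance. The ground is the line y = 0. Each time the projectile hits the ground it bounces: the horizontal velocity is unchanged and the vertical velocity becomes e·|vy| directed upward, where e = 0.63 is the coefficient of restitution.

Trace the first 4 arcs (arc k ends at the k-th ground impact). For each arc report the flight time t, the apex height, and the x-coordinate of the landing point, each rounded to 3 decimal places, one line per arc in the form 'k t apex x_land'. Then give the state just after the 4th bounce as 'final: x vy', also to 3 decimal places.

Arc 1: start y=7.640, vy=13.650 → t=3.207, apex=16.956, x_land=18.919, impact vy=-18.415
  bounce: vy ← 0.63·18.415 = 11.602
Arc 2: start y=0.000, vy=11.602 → t=2.320, apex=6.730, x_land=32.608, impact vy=-11.602
  bounce: vy ← 0.63·11.602 = 7.309
Arc 3: start y=0.000, vy=7.309 → t=1.462, apex=2.671, x_land=41.233, impact vy=-7.309
  bounce: vy ← 0.63·7.309 = 4.605
Arc 4: start y=0.000, vy=4.605 → t=0.921, apex=1.060, x_land=46.667, impact vy=-4.605
  bounce: vy ← 0.63·4.605 = 2.901

1 3.207 16.956 18.919
2 2.320 6.730 32.608
3 1.462 2.671 41.233
4 0.921 1.060 46.667
final: 46.667 2.901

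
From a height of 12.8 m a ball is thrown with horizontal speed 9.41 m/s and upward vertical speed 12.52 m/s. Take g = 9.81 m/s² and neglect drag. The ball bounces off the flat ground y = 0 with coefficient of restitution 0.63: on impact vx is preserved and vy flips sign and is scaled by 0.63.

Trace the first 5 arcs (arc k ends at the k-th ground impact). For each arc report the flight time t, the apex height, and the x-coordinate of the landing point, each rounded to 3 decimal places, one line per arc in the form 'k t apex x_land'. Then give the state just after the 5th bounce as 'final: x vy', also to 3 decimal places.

Arc 1: start y=12.800, vy=12.520 → t=3.335, apex=20.789, x_land=31.382, impact vy=-20.196
  bounce: vy ← 0.63·20.196 = 12.724
Arc 2: start y=0.000, vy=12.724 → t=2.594, apex=8.251, x_land=55.792, impact vy=-12.724
  bounce: vy ← 0.63·12.724 = 8.016
Arc 3: start y=0.000, vy=8.016 → t=1.634, apex=3.275, x_land=71.170, impact vy=-8.016
  bounce: vy ← 0.63·8.016 = 5.050
Arc 4: start y=0.000, vy=5.050 → t=1.030, apex=1.300, x_land=80.858, impact vy=-5.050
  bounce: vy ← 0.63·5.050 = 3.181
Arc 5: start y=0.000, vy=3.181 → t=0.649, apex=0.516, x_land=86.962, impact vy=-3.181
  bounce: vy ← 0.63·3.181 = 2.004

1 3.335 20.789 31.382
2 2.594 8.251 55.792
3 1.634 3.275 71.170
4 1.030 1.300 80.858
5 0.649 0.516 86.962
final: 86.962 2.004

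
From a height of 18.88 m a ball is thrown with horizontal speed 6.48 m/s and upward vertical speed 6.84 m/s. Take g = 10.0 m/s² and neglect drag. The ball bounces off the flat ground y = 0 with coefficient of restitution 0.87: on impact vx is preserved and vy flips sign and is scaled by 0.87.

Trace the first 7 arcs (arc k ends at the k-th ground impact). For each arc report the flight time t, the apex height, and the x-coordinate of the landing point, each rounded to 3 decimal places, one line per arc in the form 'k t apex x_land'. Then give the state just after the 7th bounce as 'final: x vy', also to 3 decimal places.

1 2.744 21.219 17.782
2 3.585 16.061 41.009
3 3.119 12.156 61.217
4 2.713 9.201 78.798
5 2.360 6.964 94.094
6 2.054 5.271 107.401
7 1.787 3.990 118.978
final: 118.978 7.772

Arc 1: start y=18.880, vy=6.840 → t=2.744, apex=21.219, x_land=17.782, impact vy=-20.601
  bounce: vy ← 0.87·20.601 = 17.923
Arc 2: start y=0.000, vy=17.923 → t=3.585, apex=16.061, x_land=41.009, impact vy=-17.923
  bounce: vy ← 0.87·17.923 = 15.593
Arc 3: start y=0.000, vy=15.593 → t=3.119, apex=12.156, x_land=61.217, impact vy=-15.593
  bounce: vy ← 0.87·15.593 = 13.566
Arc 4: start y=0.000, vy=13.566 → t=2.713, apex=9.201, x_land=78.798, impact vy=-13.566
  bounce: vy ← 0.87·13.566 = 11.802
Arc 5: start y=0.000, vy=11.802 → t=2.360, apex=6.964, x_land=94.094, impact vy=-11.802
  bounce: vy ← 0.87·11.802 = 10.268
Arc 6: start y=0.000, vy=10.268 → t=2.054, apex=5.271, x_land=107.401, impact vy=-10.268
  bounce: vy ← 0.87·10.268 = 8.933
Arc 7: start y=0.000, vy=8.933 → t=1.787, apex=3.990, x_land=118.978, impact vy=-8.933
  bounce: vy ← 0.87·8.933 = 7.772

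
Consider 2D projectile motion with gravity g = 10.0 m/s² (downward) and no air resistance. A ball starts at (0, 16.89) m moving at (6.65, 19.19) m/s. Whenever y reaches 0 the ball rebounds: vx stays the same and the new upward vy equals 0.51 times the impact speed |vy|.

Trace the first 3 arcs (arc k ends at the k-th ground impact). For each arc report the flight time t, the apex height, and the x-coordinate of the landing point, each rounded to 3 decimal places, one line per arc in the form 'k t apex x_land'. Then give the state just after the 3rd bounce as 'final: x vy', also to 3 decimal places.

Arc 1: start y=16.890, vy=19.190 → t=4.576, apex=35.303, x_land=30.432, impact vy=-26.572
  bounce: vy ← 0.51·26.572 = 13.552
Arc 2: start y=0.000, vy=13.552 → t=2.710, apex=9.182, x_land=48.455, impact vy=-13.552
  bounce: vy ← 0.51·13.552 = 6.911
Arc 3: start y=0.000, vy=6.911 → t=1.382, apex=2.388, x_land=57.647, impact vy=-6.911
  bounce: vy ← 0.51·6.911 = 3.525

1 4.576 35.303 30.432
2 2.710 9.182 48.455
3 1.382 2.388 57.647
final: 57.647 3.525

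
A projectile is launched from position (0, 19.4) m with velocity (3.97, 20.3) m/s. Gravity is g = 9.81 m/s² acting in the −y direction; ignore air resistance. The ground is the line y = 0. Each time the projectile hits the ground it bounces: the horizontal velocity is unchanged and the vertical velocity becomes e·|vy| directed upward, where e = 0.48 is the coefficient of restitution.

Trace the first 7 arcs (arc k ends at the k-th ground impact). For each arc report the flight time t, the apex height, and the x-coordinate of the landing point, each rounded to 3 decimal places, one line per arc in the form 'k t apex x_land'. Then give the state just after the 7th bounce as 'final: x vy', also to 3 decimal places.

Arc 1: start y=19.400, vy=20.300 → t=4.939, apex=40.404, x_land=19.609, impact vy=-28.155
  bounce: vy ← 0.48·28.155 = 13.515
Arc 2: start y=0.000, vy=13.515 → t=2.755, apex=9.309, x_land=30.548, impact vy=-13.515
  bounce: vy ← 0.48·13.515 = 6.487
Arc 3: start y=0.000, vy=6.487 → t=1.323, apex=2.145, x_land=35.798, impact vy=-6.487
  bounce: vy ← 0.48·6.487 = 3.114
Arc 4: start y=0.000, vy=3.114 → t=0.635, apex=0.494, x_land=38.318, impact vy=-3.114
  bounce: vy ← 0.48·3.114 = 1.495
Arc 5: start y=0.000, vy=1.495 → t=0.305, apex=0.114, x_land=39.528, impact vy=-1.495
  bounce: vy ← 0.48·1.495 = 0.717
Arc 6: start y=0.000, vy=0.717 → t=0.146, apex=0.026, x_land=40.109, impact vy=-0.717
  bounce: vy ← 0.48·0.717 = 0.344
Arc 7: start y=0.000, vy=0.344 → t=0.070, apex=0.006, x_land=40.387, impact vy=-0.344
  bounce: vy ← 0.48·0.344 = 0.165

1 4.939 40.404 19.609
2 2.755 9.309 30.548
3 1.323 2.145 35.798
4 0.635 0.494 38.318
5 0.305 0.114 39.528
6 0.146 0.026 40.109
7 0.070 0.006 40.387
final: 40.387 0.165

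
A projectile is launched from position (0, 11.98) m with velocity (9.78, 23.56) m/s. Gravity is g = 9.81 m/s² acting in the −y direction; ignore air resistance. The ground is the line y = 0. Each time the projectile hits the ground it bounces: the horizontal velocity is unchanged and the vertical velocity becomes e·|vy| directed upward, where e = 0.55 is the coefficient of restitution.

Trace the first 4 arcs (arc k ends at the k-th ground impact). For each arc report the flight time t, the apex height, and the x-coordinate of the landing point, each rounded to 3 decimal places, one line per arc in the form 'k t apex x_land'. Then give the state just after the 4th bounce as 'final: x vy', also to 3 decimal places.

1 5.267 40.271 51.511
2 3.152 12.182 82.337
3 1.734 3.685 99.291
4 0.953 1.115 108.615
final: 108.615 2.572

Arc 1: start y=11.980, vy=23.560 → t=5.267, apex=40.271, x_land=51.511, impact vy=-28.109
  bounce: vy ← 0.55·28.109 = 15.460
Arc 2: start y=0.000, vy=15.460 → t=3.152, apex=12.182, x_land=82.337, impact vy=-15.460
  bounce: vy ← 0.55·15.460 = 8.503
Arc 3: start y=0.000, vy=8.503 → t=1.734, apex=3.685, x_land=99.291, impact vy=-8.503
  bounce: vy ← 0.55·8.503 = 4.677
Arc 4: start y=0.000, vy=4.677 → t=0.953, apex=1.115, x_land=108.615, impact vy=-4.677
  bounce: vy ← 0.55·4.677 = 2.572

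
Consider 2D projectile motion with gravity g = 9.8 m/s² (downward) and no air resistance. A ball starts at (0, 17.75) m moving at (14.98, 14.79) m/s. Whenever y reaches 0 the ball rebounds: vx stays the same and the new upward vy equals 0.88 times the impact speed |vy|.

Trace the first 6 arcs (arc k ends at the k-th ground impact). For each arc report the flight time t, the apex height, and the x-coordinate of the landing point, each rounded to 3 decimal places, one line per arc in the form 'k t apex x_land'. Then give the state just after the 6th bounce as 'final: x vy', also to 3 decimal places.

1 3.938 28.910 58.994
2 4.275 22.388 123.034
3 3.762 17.337 179.390
4 3.311 13.426 228.983
5 2.913 10.397 272.624
6 2.564 8.052 311.029
final: 311.029 11.055

Arc 1: start y=17.750, vy=14.790 → t=3.938, apex=28.910, x_land=58.994, impact vy=-23.804
  bounce: vy ← 0.88·23.804 = 20.948
Arc 2: start y=0.000, vy=20.948 → t=4.275, apex=22.388, x_land=123.034, impact vy=-20.948
  bounce: vy ← 0.88·20.948 = 18.434
Arc 3: start y=0.000, vy=18.434 → t=3.762, apex=17.337, x_land=179.390, impact vy=-18.434
  bounce: vy ← 0.88·18.434 = 16.222
Arc 4: start y=0.000, vy=16.222 → t=3.311, apex=13.426, x_land=228.983, impact vy=-16.222
  bounce: vy ← 0.88·16.222 = 14.275
Arc 5: start y=0.000, vy=14.275 → t=2.913, apex=10.397, x_land=272.624, impact vy=-14.275
  bounce: vy ← 0.88·14.275 = 12.562
Arc 6: start y=0.000, vy=12.562 → t=2.564, apex=8.052, x_land=311.029, impact vy=-12.562
  bounce: vy ← 0.88·12.562 = 11.055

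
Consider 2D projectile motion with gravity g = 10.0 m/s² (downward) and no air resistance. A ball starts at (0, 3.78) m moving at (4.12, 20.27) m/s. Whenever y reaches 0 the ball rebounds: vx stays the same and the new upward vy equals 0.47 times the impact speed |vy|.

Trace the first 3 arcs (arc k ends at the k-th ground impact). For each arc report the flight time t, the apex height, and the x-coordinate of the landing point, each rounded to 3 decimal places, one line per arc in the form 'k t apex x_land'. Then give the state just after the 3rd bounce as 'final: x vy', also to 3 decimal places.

1 4.233 24.324 17.438
2 2.073 5.373 25.980
3 0.974 1.187 29.995
final: 29.995 2.290

Arc 1: start y=3.780, vy=20.270 → t=4.233, apex=24.324, x_land=17.438, impact vy=-22.056
  bounce: vy ← 0.47·22.056 = 10.366
Arc 2: start y=0.000, vy=10.366 → t=2.073, apex=5.373, x_land=25.980, impact vy=-10.366
  bounce: vy ← 0.47·10.366 = 4.872
Arc 3: start y=0.000, vy=4.872 → t=0.974, apex=1.187, x_land=29.995, impact vy=-4.872
  bounce: vy ← 0.47·4.872 = 2.290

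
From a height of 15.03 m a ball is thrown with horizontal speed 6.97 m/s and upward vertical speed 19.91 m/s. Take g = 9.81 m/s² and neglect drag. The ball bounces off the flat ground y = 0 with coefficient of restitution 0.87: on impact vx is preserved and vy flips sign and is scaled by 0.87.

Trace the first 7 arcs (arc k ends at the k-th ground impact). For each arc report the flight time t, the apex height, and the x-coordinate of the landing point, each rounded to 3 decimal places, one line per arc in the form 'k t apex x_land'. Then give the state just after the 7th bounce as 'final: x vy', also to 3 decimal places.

Arc 1: start y=15.030, vy=19.910 → t=4.710, apex=35.234, x_land=32.827, impact vy=-26.293
  bounce: vy ← 0.87·26.293 = 22.874
Arc 2: start y=0.000, vy=22.874 → t=4.664, apex=26.669, x_land=65.332, impact vy=-22.874
  bounce: vy ← 0.87·22.874 = 19.901
Arc 3: start y=0.000, vy=19.901 → t=4.057, apex=20.186, x_land=93.611, impact vy=-19.901
  bounce: vy ← 0.87·19.901 = 17.314
Arc 4: start y=0.000, vy=17.314 → t=3.530, apex=15.279, x_land=118.213, impact vy=-17.314
  bounce: vy ← 0.87·17.314 = 15.063
Arc 5: start y=0.000, vy=15.063 → t=3.071, apex=11.564, x_land=139.618, impact vy=-15.063
  bounce: vy ← 0.87·15.063 = 13.105
Arc 6: start y=0.000, vy=13.105 → t=2.672, apex=8.753, x_land=158.240, impact vy=-13.105
  bounce: vy ← 0.87·13.105 = 11.401
Arc 7: start y=0.000, vy=11.401 → t=2.324, apex=6.625, x_land=174.441, impact vy=-11.401
  bounce: vy ← 0.87·11.401 = 9.919

1 4.710 35.234 32.827
2 4.664 26.669 65.332
3 4.057 20.186 93.611
4 3.530 15.279 118.213
5 3.071 11.564 139.618
6 2.672 8.753 158.240
7 2.324 6.625 174.441
final: 174.441 9.919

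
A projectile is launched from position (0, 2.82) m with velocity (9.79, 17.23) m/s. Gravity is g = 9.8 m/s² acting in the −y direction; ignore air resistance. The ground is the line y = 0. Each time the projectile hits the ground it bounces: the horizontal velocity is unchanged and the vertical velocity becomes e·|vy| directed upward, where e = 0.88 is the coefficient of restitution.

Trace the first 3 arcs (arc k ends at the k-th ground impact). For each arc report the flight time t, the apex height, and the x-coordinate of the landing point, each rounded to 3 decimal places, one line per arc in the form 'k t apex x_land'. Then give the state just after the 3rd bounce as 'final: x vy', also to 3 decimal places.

1 3.673 17.967 35.959
2 3.370 13.913 68.952
3 2.966 10.774 97.987
final: 97.987 12.788

Arc 1: start y=2.820, vy=17.230 → t=3.673, apex=17.967, x_land=35.959, impact vy=-18.766
  bounce: vy ← 0.88·18.766 = 16.514
Arc 2: start y=0.000, vy=16.514 → t=3.370, apex=13.913, x_land=68.952, impact vy=-16.514
  bounce: vy ← 0.88·16.514 = 14.532
Arc 3: start y=0.000, vy=14.532 → t=2.966, apex=10.774, x_land=97.987, impact vy=-14.532
  bounce: vy ← 0.88·14.532 = 12.788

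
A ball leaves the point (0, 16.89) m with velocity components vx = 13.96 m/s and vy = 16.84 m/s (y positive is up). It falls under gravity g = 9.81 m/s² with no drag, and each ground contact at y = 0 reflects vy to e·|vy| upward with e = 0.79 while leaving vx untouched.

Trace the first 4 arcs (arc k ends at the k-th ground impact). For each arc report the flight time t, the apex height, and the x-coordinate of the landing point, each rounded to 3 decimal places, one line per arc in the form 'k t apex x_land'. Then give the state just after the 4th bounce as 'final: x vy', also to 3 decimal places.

Arc 1: start y=16.890, vy=16.840 → t=4.244, apex=31.344, x_land=59.253, impact vy=-24.799
  bounce: vy ← 0.79·24.799 = 19.591
Arc 2: start y=0.000, vy=19.591 → t=3.994, apex=19.562, x_land=115.010, impact vy=-19.591
  bounce: vy ← 0.79·19.591 = 15.477
Arc 3: start y=0.000, vy=15.477 → t=3.155, apex=12.208, x_land=159.058, impact vy=-15.477
  bounce: vy ← 0.79·15.477 = 12.227
Arc 4: start y=0.000, vy=12.227 → t=2.493, apex=7.619, x_land=193.856, impact vy=-12.227
  bounce: vy ← 0.79·12.227 = 9.659

1 4.244 31.344 59.253
2 3.994 19.562 115.010
3 3.155 12.208 159.058
4 2.493 7.619 193.856
final: 193.856 9.659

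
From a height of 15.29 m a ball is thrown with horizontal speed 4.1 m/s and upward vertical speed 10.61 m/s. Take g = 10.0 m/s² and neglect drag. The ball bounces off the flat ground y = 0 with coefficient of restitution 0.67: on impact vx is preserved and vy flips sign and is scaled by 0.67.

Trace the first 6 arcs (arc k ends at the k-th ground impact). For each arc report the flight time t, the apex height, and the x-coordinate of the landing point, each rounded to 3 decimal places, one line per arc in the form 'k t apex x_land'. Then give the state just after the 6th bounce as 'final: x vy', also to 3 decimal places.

Arc 1: start y=15.290, vy=10.610 → t=3.106, apex=20.919, x_land=12.736, impact vy=-20.454
  bounce: vy ← 0.67·20.454 = 13.704
Arc 2: start y=0.000, vy=13.704 → t=2.741, apex=9.390, x_land=23.974, impact vy=-13.704
  bounce: vy ← 0.67·13.704 = 9.182
Arc 3: start y=0.000, vy=9.182 → t=1.836, apex=4.215, x_land=31.503, impact vy=-9.182
  bounce: vy ← 0.67·9.182 = 6.152
Arc 4: start y=0.000, vy=6.152 → t=1.230, apex=1.892, x_land=36.547, impact vy=-6.152
  bounce: vy ← 0.67·6.152 = 4.122
Arc 5: start y=0.000, vy=4.122 → t=0.824, apex=0.849, x_land=39.927, impact vy=-4.122
  bounce: vy ← 0.67·4.122 = 2.762
Arc 6: start y=0.000, vy=2.762 → t=0.552, apex=0.381, x_land=42.192, impact vy=-2.762
  bounce: vy ← 0.67·2.762 = 1.850

1 3.106 20.919 12.736
2 2.741 9.390 23.974
3 1.836 4.215 31.503
4 1.230 1.892 36.547
5 0.824 0.849 39.927
6 0.552 0.381 42.192
final: 42.192 1.850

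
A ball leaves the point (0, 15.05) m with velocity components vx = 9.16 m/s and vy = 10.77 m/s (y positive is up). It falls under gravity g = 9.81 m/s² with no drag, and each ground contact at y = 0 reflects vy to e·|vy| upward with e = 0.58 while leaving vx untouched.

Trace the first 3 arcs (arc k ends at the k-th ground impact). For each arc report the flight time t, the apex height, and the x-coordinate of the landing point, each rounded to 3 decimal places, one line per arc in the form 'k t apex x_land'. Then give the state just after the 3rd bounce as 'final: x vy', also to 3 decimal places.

Arc 1: start y=15.050, vy=10.770 → t=3.165, apex=20.962, x_land=28.993, impact vy=-20.280
  bounce: vy ← 0.58·20.280 = 11.762
Arc 2: start y=0.000, vy=11.762 → t=2.398, apex=7.052, x_land=50.959, impact vy=-11.762
  bounce: vy ← 0.58·11.762 = 6.822
Arc 3: start y=0.000, vy=6.822 → t=1.391, apex=2.372, x_land=63.699, impact vy=-6.822
  bounce: vy ← 0.58·6.822 = 3.957

1 3.165 20.962 28.993
2 2.398 7.052 50.959
3 1.391 2.372 63.699
final: 63.699 3.957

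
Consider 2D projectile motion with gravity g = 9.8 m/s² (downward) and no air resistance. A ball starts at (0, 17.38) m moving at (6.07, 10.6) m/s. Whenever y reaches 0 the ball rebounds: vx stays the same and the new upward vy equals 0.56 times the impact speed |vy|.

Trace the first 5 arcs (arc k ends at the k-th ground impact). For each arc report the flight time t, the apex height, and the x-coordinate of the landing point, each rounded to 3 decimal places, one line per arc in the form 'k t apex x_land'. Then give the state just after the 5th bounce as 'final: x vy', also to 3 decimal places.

1 3.253 23.113 19.749
2 2.432 7.248 34.514
3 1.362 2.273 42.782
4 0.763 0.713 47.412
5 0.427 0.224 50.005
final: 50.005 1.172

Arc 1: start y=17.380, vy=10.600 → t=3.253, apex=23.113, x_land=19.749, impact vy=-21.284
  bounce: vy ← 0.56·21.284 = 11.919
Arc 2: start y=0.000, vy=11.919 → t=2.432, apex=7.248, x_land=34.514, impact vy=-11.919
  bounce: vy ← 0.56·11.919 = 6.675
Arc 3: start y=0.000, vy=6.675 → t=1.362, apex=2.273, x_land=42.782, impact vy=-6.675
  bounce: vy ← 0.56·6.675 = 3.738
Arc 4: start y=0.000, vy=3.738 → t=0.763, apex=0.713, x_land=47.412, impact vy=-3.738
  bounce: vy ← 0.56·3.738 = 2.093
Arc 5: start y=0.000, vy=2.093 → t=0.427, apex=0.224, x_land=50.005, impact vy=-2.093
  bounce: vy ← 0.56·2.093 = 1.172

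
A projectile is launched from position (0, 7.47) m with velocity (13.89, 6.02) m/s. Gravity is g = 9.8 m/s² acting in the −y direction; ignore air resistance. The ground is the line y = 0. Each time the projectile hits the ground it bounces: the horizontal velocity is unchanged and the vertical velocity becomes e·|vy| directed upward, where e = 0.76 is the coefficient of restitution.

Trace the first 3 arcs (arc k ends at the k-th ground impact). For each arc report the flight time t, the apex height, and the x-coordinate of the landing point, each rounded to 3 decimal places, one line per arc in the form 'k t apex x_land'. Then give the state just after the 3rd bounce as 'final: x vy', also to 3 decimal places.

1 1.993 9.319 27.688
2 2.096 5.383 56.804
3 1.593 3.109 78.932
final: 78.932 5.933

Arc 1: start y=7.470, vy=6.020 → t=1.993, apex=9.319, x_land=27.688, impact vy=-13.515
  bounce: vy ← 0.76·13.515 = 10.271
Arc 2: start y=0.000, vy=10.271 → t=2.096, apex=5.383, x_land=56.804, impact vy=-10.271
  bounce: vy ← 0.76·10.271 = 7.806
Arc 3: start y=0.000, vy=7.806 → t=1.593, apex=3.109, x_land=78.932, impact vy=-7.806
  bounce: vy ← 0.76·7.806 = 5.933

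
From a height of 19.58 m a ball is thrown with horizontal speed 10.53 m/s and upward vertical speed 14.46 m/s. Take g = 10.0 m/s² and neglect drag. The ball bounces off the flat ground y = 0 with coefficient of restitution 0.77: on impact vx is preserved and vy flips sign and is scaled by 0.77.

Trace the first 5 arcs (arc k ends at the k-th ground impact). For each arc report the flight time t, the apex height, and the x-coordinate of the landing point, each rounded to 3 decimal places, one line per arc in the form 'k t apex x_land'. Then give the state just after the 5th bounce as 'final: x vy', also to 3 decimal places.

Arc 1: start y=19.580, vy=14.460 → t=3.897, apex=30.035, x_land=41.034, impact vy=-24.509
  bounce: vy ← 0.77·24.509 = 18.872
Arc 2: start y=0.000, vy=18.872 → t=3.774, apex=17.808, x_land=80.779, impact vy=-18.872
  bounce: vy ← 0.77·18.872 = 14.531
Arc 3: start y=0.000, vy=14.531 → t=2.906, apex=10.558, x_land=111.382, impact vy=-14.531
  bounce: vy ← 0.77·14.531 = 11.189
Arc 4: start y=0.000, vy=11.189 → t=2.238, apex=6.260, x_land=134.946, impact vy=-11.189
  bounce: vy ← 0.77·11.189 = 8.616
Arc 5: start y=0.000, vy=8.616 → t=1.723, apex=3.711, x_land=153.091, impact vy=-8.616
  bounce: vy ← 0.77·8.616 = 6.634

1 3.897 30.035 41.034
2 3.774 17.808 80.779
3 2.906 10.558 111.382
4 2.238 6.260 134.946
5 1.723 3.711 153.091
final: 153.091 6.634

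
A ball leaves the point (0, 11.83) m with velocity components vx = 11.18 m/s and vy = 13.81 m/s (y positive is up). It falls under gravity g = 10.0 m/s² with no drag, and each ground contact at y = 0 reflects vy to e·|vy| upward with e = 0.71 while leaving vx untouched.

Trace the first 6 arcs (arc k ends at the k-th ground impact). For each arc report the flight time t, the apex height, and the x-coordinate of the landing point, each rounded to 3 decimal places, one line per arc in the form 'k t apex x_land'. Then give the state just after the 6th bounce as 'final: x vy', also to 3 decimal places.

Arc 1: start y=11.830, vy=13.810 → t=3.448, apex=21.366, x_land=38.550, impact vy=-20.672
  bounce: vy ← 0.71·20.672 = 14.677
Arc 2: start y=0.000, vy=14.677 → t=2.935, apex=10.771, x_land=71.368, impact vy=-14.677
  bounce: vy ← 0.71·14.677 = 10.421
Arc 3: start y=0.000, vy=10.421 → t=2.084, apex=5.429, x_land=94.668, impact vy=-10.421
  bounce: vy ← 0.71·10.421 = 7.399
Arc 4: start y=0.000, vy=7.399 → t=1.480, apex=2.737, x_land=111.212, impact vy=-7.399
  bounce: vy ← 0.71·7.399 = 5.253
Arc 5: start y=0.000, vy=5.253 → t=1.051, apex=1.380, x_land=122.957, impact vy=-5.253
  bounce: vy ← 0.71·5.253 = 3.730
Arc 6: start y=0.000, vy=3.730 → t=0.746, apex=0.696, x_land=131.297, impact vy=-3.730
  bounce: vy ← 0.71·3.730 = 2.648

1 3.448 21.366 38.550
2 2.935 10.771 71.368
3 2.084 5.429 94.668
4 1.480 2.737 111.212
5 1.051 1.380 122.957
6 0.746 0.696 131.297
final: 131.297 2.648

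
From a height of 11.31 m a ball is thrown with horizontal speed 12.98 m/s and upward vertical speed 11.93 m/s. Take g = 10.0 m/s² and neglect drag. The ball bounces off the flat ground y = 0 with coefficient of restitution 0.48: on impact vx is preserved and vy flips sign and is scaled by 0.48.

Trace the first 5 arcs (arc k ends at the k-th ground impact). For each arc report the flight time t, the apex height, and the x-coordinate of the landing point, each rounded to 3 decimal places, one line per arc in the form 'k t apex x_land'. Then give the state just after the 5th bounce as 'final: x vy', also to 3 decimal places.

1 3.113 18.426 40.403
2 1.843 4.245 64.324
3 0.885 0.978 75.806
4 0.425 0.225 81.317
5 0.204 0.052 83.963
final: 83.963 0.489

Arc 1: start y=11.310, vy=11.930 → t=3.113, apex=18.426, x_land=40.403, impact vy=-19.197
  bounce: vy ← 0.48·19.197 = 9.215
Arc 2: start y=0.000, vy=9.215 → t=1.843, apex=4.245, x_land=64.324, impact vy=-9.215
  bounce: vy ← 0.48·9.215 = 4.423
Arc 3: start y=0.000, vy=4.423 → t=0.885, apex=0.978, x_land=75.806, impact vy=-4.423
  bounce: vy ← 0.48·4.423 = 2.123
Arc 4: start y=0.000, vy=2.123 → t=0.425, apex=0.225, x_land=81.317, impact vy=-2.123
  bounce: vy ← 0.48·2.123 = 1.019
Arc 5: start y=0.000, vy=1.019 → t=0.204, apex=0.052, x_land=83.963, impact vy=-1.019
  bounce: vy ← 0.48·1.019 = 0.489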